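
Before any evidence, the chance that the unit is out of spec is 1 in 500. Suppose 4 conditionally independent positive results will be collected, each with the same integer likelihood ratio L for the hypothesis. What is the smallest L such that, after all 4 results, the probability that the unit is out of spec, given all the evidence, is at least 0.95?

Prior odds = 0.002/0.998 = 1/499.
Target odds = 0.95/0.05 = 19.
Need L⁴ ≥ 19 ÷ (1/499) = 9481.
9⁴ = 6561 < 9481 ≤ 10000 = 10⁴, so L = 10.

10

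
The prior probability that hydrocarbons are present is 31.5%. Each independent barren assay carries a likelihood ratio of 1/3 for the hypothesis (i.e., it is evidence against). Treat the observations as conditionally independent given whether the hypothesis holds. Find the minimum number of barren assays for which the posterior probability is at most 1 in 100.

Prior odds: 0.315 ÷ 0.685 = 63/137.
Likelihood ratio per barren assay = 1/3.
Target odds: 0.01 ÷ 0.99 = 1/99.
Need (63/137) × (1/3)ⁿ ≤ 1/99, i.e. (1/3)ⁿ ≤ 137/6237.
(1/3)³ = 1/27 is still above 137/6237 but (1/3)⁴ = 1/81 is at or below it, so n = 4.

4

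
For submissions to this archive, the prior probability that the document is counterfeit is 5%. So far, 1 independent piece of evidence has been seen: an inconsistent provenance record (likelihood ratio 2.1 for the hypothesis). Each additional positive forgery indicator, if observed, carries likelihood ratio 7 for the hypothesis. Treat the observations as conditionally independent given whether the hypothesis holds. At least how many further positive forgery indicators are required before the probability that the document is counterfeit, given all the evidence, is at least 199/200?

Prior odds = 0.05/0.95 = 1/19.
Bayes factor of the evidence already in hand = 2.1.
Odds after that evidence = (1/19) × 2.1 = 21/190.
Target odds = 0.995/0.005 = 199.
Need 7ⁿ ≥ 199 ÷ (21/190) = 37810/21.
7³ = 343 falls short of 37810/21 but 7⁴ = 2401 reaches it, so n = 4.

4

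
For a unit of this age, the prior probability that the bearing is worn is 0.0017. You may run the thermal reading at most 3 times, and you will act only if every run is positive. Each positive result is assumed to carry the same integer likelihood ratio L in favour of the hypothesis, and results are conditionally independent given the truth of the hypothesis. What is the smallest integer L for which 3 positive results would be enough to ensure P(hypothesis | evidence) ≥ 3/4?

13

Prior odds = 0.0017/0.9983 = 17/9983.
Target odds = 0.75/0.25 = 3.
Need L³ ≥ 3 ÷ (17/9983) = 29949/17.
12³ = 1728 < 29949/17 ≤ 2197 = 13³, so L = 13.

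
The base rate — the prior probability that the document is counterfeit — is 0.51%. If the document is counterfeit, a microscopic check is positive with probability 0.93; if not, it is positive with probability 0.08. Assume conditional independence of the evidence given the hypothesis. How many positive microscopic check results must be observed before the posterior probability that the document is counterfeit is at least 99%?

5

Prior odds: 0.0051 ÷ 0.9949 = 51/9949.
Likelihood ratio of a positive = 0.93/0.08 = 11.625.
Target posterior odds = 0.99/0.01 = 99.
Need (51/9949) × 11.625ⁿ ≥ 99, i.e. 11.625ⁿ ≥ 328317/17.
11.625⁴ = 74805201/4096 falls short of 328317/17 but 11.625⁵ ≈212307 reaches it, so n = 5.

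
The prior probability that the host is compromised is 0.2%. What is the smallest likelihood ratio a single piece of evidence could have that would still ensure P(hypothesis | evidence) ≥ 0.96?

11976

Prior odds = 0.002/0.998 = 1/499.
Target odds = 0.96/0.04 = 24.
Required Bayes factor = 24 ÷ (1/499) = 11976.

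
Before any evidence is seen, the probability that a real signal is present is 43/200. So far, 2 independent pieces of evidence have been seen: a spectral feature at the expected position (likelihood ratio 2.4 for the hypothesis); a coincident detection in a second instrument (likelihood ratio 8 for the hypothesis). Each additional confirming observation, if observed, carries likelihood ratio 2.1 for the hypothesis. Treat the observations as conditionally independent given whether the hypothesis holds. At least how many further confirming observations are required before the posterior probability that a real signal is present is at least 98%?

4

Prior odds = 0.215/0.785 = 43/157.
Combined Bayes factor of the evidence already in hand = 2.4 × 8 = 19.2.
Odds after that evidence = (43/157) × 19.2 = 4128/785.
Target odds = 0.98/0.02 = 49.
Need 2.1ⁿ ≥ 49 ÷ (4128/785) = 38465/4128.
2.1³ = 9.261 falls short of 38465/4128 but 2.1⁴ = 19.4481 reaches it, so n = 4.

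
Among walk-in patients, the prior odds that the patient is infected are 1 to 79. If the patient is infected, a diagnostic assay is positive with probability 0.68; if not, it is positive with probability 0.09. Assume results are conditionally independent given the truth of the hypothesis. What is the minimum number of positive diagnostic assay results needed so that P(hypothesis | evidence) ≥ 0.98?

Prior odds = 1/79.
Likelihood ratio of a positive = 0.68/0.09 = 68/9.
Target odds: 0.98 ÷ 0.02 = 49.
Require (68/9)ⁿ ≥ 49 ÷ (1/79) = 3871.
(68/9)⁴ = 21381376/6561 falls short of 3871 but (68/9)⁵ ≈24622.5 reaches it, so n = 5.

5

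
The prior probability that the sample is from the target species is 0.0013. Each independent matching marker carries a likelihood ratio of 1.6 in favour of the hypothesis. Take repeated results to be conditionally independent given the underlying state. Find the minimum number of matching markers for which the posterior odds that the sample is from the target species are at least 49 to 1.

Prior odds = 0.0013/0.9987 = 13/9987.
Likelihood ratio per matching marker = 1.6.
Target odds = 49.
Need (13/9987) × 1.6ⁿ ≥ 49, i.e. 1.6ⁿ ≥ 489363/13.
1.6²² ≈30948.5 falls short of 489363/13 but 1.6²³ ≈49517.6 reaches it, so n = 23.

23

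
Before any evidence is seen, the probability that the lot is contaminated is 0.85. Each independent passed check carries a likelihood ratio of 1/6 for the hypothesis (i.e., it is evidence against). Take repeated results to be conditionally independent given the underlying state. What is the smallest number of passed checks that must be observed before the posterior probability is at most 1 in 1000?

Prior odds: 0.85 ÷ 0.15 = 17/3.
Likelihood ratio per passed check = 1/6.
Target odds: 0.001 ÷ 0.999 = 1/999.
Need (17/3) × (1/6)ⁿ ≤ 1/999, i.e. (1/6)ⁿ ≤ 1/5661.
(1/6)⁴ = 1/1296 is still above 1/5661 but (1/6)⁵ = 1/7776 is at or below it, so n = 5.

5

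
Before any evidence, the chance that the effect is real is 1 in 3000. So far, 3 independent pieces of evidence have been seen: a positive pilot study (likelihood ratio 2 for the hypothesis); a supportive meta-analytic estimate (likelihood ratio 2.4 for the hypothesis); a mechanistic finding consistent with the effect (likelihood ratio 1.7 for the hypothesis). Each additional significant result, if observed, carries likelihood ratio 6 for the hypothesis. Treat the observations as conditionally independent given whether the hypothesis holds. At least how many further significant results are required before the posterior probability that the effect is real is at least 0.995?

7

Prior odds = (1/3000)/(2999/3000) = 1/2999.
Combined Bayes factor of the evidence already in hand = 2 × 2.4 × 1.7 = 8.16.
Odds after that evidence = (1/2999) × 8.16 = 204/74975.
Target odds = 0.995/0.005 = 199.
Need 6ⁿ ≥ 199 ÷ (204/74975) = 14920025/204.
6⁶ = 46656 falls short of 14920025/204 but 6⁷ = 279936 reaches it, so n = 7.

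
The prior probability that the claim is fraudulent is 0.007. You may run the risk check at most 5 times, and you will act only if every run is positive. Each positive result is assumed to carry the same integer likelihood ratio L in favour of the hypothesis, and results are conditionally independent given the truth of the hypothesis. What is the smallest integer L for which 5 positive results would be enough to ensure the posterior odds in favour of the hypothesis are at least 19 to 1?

5

Prior odds = 0.007/0.993 = 7/993.
Target odds = 19.
Need L⁵ ≥ 19 ÷ (7/993) = 18867/7.
4⁵ = 1024 < 18867/7 ≤ 3125 = 5⁵, so L = 5.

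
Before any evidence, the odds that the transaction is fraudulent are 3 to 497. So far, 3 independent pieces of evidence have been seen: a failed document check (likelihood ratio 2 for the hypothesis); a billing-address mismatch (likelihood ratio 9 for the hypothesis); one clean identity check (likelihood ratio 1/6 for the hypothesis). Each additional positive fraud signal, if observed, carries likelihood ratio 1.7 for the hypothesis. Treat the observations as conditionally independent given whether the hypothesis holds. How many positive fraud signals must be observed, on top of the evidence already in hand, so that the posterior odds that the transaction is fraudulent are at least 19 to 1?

14

Prior odds = 3/497.
Combined Bayes factor of the evidence already in hand = 2 × 9 × (1/6) = 3.
Odds after that evidence = (3/497) × 3 = 9/497.
Target odds = 19.
Need 1.7ⁿ ≥ 19 ÷ (9/497) = 9443/9.
1.7¹³ ≈990.458 falls short of 9443/9 but 1.7¹⁴ ≈1683.78 reaches it, so n = 14.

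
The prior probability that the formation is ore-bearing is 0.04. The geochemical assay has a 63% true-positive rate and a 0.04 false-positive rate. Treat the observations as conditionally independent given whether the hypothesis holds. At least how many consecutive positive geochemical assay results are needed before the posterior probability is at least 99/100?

3

Prior odds: 0.04 ÷ 0.96 = 1/24.
Likelihood ratio of a positive result = 0.63/0.04 = 15.75.
Target odds: 0.99 ÷ 0.01 = 99.
Need (1/24) × 15.75ⁿ ≥ 99, i.e. 15.75ⁿ ≥ 2376.
15.75² = 248.0625 falls short of 2376 but 15.75³ = 3906.984375 reaches it, so n = 3.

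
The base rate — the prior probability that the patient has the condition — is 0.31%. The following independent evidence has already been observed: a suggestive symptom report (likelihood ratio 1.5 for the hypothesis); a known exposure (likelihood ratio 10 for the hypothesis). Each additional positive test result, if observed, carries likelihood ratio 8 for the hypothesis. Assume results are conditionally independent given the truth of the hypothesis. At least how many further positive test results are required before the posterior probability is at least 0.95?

3

Prior odds = 0.0031/0.9969 = 31/9969.
Combined Bayes factor of the evidence already in hand = 1.5 × 10 = 15.
Odds after that evidence = (31/9969) × 15 = 155/3323.
Target odds = 0.95/0.05 = 19.
Need 8ⁿ ≥ 19 ÷ (155/3323) = 63137/155.
8² = 64 falls short of 63137/155 but 8³ = 512 reaches it, so n = 3.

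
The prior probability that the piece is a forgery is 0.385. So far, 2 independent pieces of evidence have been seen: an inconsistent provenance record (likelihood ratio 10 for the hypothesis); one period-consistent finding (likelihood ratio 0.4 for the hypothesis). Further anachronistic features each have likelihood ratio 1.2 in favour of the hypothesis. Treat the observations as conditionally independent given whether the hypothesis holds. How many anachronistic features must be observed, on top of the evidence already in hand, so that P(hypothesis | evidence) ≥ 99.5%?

24

Prior odds = 0.385/0.615 = 77/123.
Combined Bayes factor of the evidence already in hand = 10 × 0.4 = 4.
Odds after that evidence = (77/123) × 4 = 308/123.
Target odds = 0.995/0.005 = 199.
Need 1.2ⁿ ≥ 199 ÷ (308/123) = 24477/308.
1.2²³ ≈66.2474 falls short of 24477/308 but 1.2²⁴ ≈79.4968 reaches it, so n = 24.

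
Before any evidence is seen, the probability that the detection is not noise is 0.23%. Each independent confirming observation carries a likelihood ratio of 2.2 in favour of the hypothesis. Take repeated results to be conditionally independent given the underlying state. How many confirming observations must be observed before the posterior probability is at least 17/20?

10

Prior odds: 0.0023 ÷ 0.9977 = 23/9977.
Likelihood ratio per confirming observation = 2.2.
Target odds: 0.85 ÷ 0.15 = 17/3.
Require 2.2ⁿ ≥ 17/3 ÷ (23/9977) = 169609/69.
2.2⁹ ≈1207.27 falls short of 169609/69 but 2.2¹⁰ ≈2655.99 reaches it, so n = 10.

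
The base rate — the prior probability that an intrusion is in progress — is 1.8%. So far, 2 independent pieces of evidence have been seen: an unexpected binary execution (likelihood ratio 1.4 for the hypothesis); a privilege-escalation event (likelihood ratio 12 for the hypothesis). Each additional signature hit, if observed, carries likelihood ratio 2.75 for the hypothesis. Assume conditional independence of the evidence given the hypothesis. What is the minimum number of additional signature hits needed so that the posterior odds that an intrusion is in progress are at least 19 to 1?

5

Prior odds = 0.018/0.982 = 9/491.
Combined Bayes factor of the evidence already in hand = 1.4 × 12 = 16.8.
Odds after that evidence = (9/491) × 16.8 = 756/2455.
Target odds = 19.
Need 2.75ⁿ ≥ 19 ÷ (756/2455) = 46645/756.
2.75⁴ = 57.19140625 falls short of 46645/756 but 2.75⁵ = 161051/1024 reaches it, so n = 5.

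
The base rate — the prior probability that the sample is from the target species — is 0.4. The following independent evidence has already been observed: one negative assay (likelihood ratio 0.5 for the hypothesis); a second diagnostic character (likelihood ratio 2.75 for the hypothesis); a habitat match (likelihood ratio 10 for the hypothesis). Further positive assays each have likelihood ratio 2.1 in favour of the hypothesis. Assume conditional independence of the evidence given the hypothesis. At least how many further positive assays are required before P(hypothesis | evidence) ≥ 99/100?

4

Prior odds = 0.4/0.6 = 2/3.
Combined Bayes factor of the evidence already in hand = 0.5 × 2.75 × 10 = 13.75.
Odds after that evidence = (2/3) × 13.75 = 55/6.
Target odds = 0.99/0.01 = 99.
Need 2.1ⁿ ≥ 99 ÷ (55/6) = 10.8.
2.1³ = 9.261 falls short of 10.8 but 2.1⁴ = 19.4481 reaches it, so n = 4.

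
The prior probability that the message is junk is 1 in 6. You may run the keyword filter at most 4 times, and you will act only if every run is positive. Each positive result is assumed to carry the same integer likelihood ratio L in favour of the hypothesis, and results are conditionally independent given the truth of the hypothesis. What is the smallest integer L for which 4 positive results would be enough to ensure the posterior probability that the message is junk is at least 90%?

Prior odds = (1/6)/(5/6) = 0.2.
Target odds = 0.9/0.1 = 9.
Need L⁴ ≥ 9 ÷ 0.2 = 45.
2⁴ = 16 < 45 ≤ 81 = 3⁴, so L = 3.

3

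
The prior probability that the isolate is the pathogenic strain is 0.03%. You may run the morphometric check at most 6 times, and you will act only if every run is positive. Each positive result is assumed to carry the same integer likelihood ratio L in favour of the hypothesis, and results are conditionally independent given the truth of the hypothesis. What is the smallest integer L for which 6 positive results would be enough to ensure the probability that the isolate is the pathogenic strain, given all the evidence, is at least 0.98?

Prior odds = 0.0003/0.9997 = 3/9997.
Target odds = 0.98/0.02 = 49.
Need L⁶ ≥ 49 ÷ (3/9997) = 489853/3.
7⁶ = 117649 < 489853/3 ≤ 262144 = 8⁶, so L = 8.

8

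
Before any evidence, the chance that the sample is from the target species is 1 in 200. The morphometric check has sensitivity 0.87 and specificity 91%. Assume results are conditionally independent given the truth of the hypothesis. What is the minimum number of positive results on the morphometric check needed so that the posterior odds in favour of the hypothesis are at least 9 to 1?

Prior odds = 0.005/0.995 = 1/199.
False-positive rate = 1 − 0.91 = 0.09; likelihood ratio of a positive = 0.87/0.09 = 29/3.
Target odds = 9.
Need (1/199) × (29/3)ⁿ ≥ 9, i.e. (29/3)ⁿ ≥ 1791.
(29/3)³ = 24389/27 falls short of 1791 but (29/3)⁴ = 707281/81 reaches it, so n = 4.

4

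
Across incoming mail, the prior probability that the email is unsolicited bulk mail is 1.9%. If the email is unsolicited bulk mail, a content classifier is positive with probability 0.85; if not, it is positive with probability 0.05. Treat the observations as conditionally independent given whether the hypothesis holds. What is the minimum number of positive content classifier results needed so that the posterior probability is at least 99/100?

Prior odds: 0.019 ÷ 0.981 = 19/981.
Likelihood ratio of a positive = 0.85/0.05 = 17.
Target posterior odds = 0.99/0.01 = 99.
Require 17ⁿ ≥ 99 ÷ (19/981) = 97119/19.
17³ = 4913 falls short of 97119/19 but 17⁴ = 83521 reaches it, so n = 4.

4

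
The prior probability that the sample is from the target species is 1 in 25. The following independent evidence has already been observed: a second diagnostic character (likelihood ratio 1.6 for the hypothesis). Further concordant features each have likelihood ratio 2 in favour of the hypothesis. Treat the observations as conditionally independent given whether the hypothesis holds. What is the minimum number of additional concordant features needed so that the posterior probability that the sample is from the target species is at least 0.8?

6

Prior odds = 0.04/0.96 = 1/24.
Bayes factor of the evidence already in hand = 1.6.
Odds after that evidence = (1/24) × 1.6 = 1/15.
Target odds = 0.8/0.2 = 4.
Need 2ⁿ ≥ 4 ÷ (1/15) = 60.
2⁵ = 32 falls short of 60 but 2⁶ = 64 reaches it, so n = 6.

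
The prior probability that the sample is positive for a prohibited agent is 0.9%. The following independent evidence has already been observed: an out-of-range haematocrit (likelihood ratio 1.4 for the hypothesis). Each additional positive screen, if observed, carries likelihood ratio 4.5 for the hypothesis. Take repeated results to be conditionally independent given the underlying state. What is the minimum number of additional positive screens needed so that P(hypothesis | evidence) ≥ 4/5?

4

Prior odds = 0.009/0.991 = 9/991.
Bayes factor of the evidence already in hand = 1.4.
Odds after that evidence = (9/991) × 1.4 = 63/4955.
Target odds = 0.8/0.2 = 4.
Need 4.5ⁿ ≥ 4 ÷ (63/4955) = 19820/63.
4.5³ = 91.125 falls short of 19820/63 but 4.5⁴ = 410.0625 reaches it, so n = 4.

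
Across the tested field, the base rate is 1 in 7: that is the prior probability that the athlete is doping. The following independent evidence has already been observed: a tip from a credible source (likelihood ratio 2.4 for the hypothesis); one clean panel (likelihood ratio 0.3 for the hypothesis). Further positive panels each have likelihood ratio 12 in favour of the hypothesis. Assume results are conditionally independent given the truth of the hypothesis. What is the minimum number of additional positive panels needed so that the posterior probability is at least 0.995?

Prior odds = (1/7)/(6/7) = 1/6.
Combined Bayes factor of the evidence already in hand = 2.4 × 0.3 = 0.72.
Odds after that evidence = (1/6) × 0.72 = 0.12.
Target odds = 0.995/0.005 = 199.
Need 12ⁿ ≥ 199 ÷ 0.12 = 4975/3.
12² = 144 falls short of 4975/3 but 12³ = 1728 reaches it, so n = 3.

3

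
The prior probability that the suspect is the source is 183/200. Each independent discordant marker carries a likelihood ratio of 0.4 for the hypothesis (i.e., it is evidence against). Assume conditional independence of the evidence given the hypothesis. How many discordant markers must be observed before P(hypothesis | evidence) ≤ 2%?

Prior odds: 0.915 ÷ 0.085 = 183/17.
Likelihood ratio per discordant marker = 0.4.
Target posterior odds = 0.02/0.98 = 1/49.
Require 0.4ⁿ ≤ 1/49 ÷ (183/17) = 17/8967.
0.4⁶ = 64/15625 is still above 17/8967 but 0.4⁷ = 128/78125 is at or below it, so n = 7.

7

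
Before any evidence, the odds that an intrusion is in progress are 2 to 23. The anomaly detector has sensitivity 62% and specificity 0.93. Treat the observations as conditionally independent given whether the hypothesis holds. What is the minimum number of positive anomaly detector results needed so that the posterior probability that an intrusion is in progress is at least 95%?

Prior odds = 2/23.
False-positive rate = 1 − 0.93 = 0.07; likelihood ratio of a positive = 0.62/0.07 = 62/7.
Target posterior odds = 0.95/0.05 = 19.
Require (62/7)ⁿ ≥ 19 ÷ (2/23) = 218.5.
(62/7)² = 3844/49 falls short of 218.5 but (62/7)³ = 238328/343 reaches it, so n = 3.

3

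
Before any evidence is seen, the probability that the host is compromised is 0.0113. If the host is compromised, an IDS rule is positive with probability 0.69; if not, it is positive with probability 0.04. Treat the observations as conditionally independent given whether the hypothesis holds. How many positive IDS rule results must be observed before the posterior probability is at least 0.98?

3

Prior odds = 0.0113/0.9887 = 113/9887.
Likelihood ratio of a positive = 0.69/0.04 = 17.25.
Target posterior odds = 0.98/0.02 = 49.
Need (113/9887) × 17.25ⁿ ≥ 49, i.e. 17.25ⁿ ≥ 484463/113.
17.25² = 297.5625 falls short of 484463/113 but 17.25³ = 5132.953125 reaches it, so n = 3.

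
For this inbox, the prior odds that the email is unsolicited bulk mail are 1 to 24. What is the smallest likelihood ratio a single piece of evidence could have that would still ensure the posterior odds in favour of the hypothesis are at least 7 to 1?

Prior odds = 1/24.
Target odds = 7.
Required Bayes factor = 7 ÷ (1/24) = 168.

168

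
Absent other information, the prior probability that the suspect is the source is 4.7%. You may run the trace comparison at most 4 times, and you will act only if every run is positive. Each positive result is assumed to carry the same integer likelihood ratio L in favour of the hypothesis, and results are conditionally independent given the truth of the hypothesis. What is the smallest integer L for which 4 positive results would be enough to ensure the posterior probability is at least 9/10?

Prior odds = 0.047/0.953 = 47/953.
Target odds = 0.9/0.1 = 9.
Need L⁴ ≥ 9 ÷ (47/953) = 8577/47.
3⁴ = 81 < 8577/47 ≤ 256 = 4⁴, so L = 4.

4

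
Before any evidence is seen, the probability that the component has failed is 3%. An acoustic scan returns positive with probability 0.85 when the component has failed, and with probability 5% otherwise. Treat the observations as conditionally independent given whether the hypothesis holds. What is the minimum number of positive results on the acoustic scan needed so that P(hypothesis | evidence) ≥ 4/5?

2

Prior odds: 0.03 ÷ 0.97 = 3/97.
Likelihood ratio of a positive result = 0.85/0.05 = 17.
Target posterior odds = 0.8/0.2 = 4.
Require 17ⁿ ≥ 4 ÷ (3/97) = 388/3.
17¹ = 17 falls short of 388/3 but 17² = 289 reaches it, so n = 2.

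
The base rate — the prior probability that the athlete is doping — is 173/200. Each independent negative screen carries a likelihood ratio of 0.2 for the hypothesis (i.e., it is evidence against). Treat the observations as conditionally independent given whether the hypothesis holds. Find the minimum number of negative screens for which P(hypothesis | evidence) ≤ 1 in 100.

5

Prior odds = 0.865/0.135 = 173/27.
Likelihood ratio per negative screen = 0.2.
Target odds: 0.01 ÷ 0.99 = 1/99.
Need (173/27) × 0.2ⁿ ≤ 1/99, i.e. 0.2ⁿ ≤ 3/1903.
0.2⁴ = 0.0016 is still above 3/1903 but 0.2⁵ = 0.00032 is at or below it, so n = 5.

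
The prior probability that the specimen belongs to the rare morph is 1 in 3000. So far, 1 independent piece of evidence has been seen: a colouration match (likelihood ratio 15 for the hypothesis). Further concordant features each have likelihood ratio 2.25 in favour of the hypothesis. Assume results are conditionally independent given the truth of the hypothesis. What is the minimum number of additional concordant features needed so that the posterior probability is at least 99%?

Prior odds = (1/3000)/(2999/3000) = 1/2999.
Bayes factor of the evidence already in hand = 15.
Odds after that evidence = (1/2999) × 15 = 15/2999.
Target odds = 0.99/0.01 = 99.
Need 2.25ⁿ ≥ 99 ÷ (15/2999) = 19793.4.
2.25¹² ≈16834.1 falls short of 19793.4 but 2.25¹³ ≈37876.8 reaches it, so n = 13.

13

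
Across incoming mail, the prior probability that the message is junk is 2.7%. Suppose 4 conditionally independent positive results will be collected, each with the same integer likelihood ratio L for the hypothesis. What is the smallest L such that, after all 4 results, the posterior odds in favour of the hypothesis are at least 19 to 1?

6

Prior odds = 0.027/0.973 = 27/973.
Target odds = 19.
Need L⁴ ≥ 19 ÷ (27/973) = 18487/27.
5⁴ = 625 < 18487/27 ≤ 1296 = 6⁴, so L = 6.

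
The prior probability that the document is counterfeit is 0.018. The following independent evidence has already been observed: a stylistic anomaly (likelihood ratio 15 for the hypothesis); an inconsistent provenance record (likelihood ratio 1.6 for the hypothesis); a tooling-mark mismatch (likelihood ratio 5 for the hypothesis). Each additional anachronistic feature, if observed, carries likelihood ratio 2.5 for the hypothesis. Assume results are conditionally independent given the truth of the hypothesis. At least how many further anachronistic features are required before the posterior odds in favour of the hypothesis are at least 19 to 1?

3

Prior odds = 0.018/0.982 = 9/491.
Combined Bayes factor of the evidence already in hand = 15 × 1.6 × 5 = 120.
Odds after that evidence = (9/491) × 120 = 1080/491.
Target odds = 19.
Need 2.5ⁿ ≥ 19 ÷ (1080/491) = 9329/1080.
2.5² = 6.25 falls short of 9329/1080 but 2.5³ = 15.625 reaches it, so n = 3.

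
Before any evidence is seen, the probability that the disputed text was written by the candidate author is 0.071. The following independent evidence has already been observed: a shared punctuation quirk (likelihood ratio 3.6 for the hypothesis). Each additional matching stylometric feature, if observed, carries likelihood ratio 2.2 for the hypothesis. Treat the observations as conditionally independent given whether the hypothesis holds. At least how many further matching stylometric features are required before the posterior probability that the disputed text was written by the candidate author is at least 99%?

8

Prior odds = 0.071/0.929 = 71/929.
Bayes factor of the evidence already in hand = 3.6.
Odds after that evidence = (71/929) × 3.6 = 1278/4645.
Target odds = 0.99/0.01 = 99.
Need 2.2ⁿ ≥ 99 ÷ (1278/4645) = 51095/142.
2.2⁷ = 19487171/78125 falls short of 51095/142 but 2.2⁸ = 214358881/390625 reaches it, so n = 8.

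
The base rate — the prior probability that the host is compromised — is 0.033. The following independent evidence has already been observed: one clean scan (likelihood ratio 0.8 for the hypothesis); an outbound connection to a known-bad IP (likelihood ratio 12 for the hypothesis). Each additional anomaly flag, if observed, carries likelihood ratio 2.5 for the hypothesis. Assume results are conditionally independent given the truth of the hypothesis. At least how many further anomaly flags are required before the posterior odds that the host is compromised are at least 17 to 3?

Prior odds = 0.033/0.967 = 33/967.
Combined Bayes factor of the evidence already in hand = 0.8 × 12 = 9.6.
Odds after that evidence = (33/967) × 9.6 = 1584/4835.
Target odds = 17/3.
Need 2.5ⁿ ≥ 17/3 ÷ (1584/4835) = 82195/4752.
2.5³ = 15.625 falls short of 82195/4752 but 2.5⁴ = 39.0625 reaches it, so n = 4.

4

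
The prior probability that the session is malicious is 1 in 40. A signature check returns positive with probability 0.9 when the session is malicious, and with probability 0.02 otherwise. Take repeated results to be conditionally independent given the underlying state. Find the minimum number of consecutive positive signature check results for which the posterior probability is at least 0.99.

3

Prior odds = 0.025/0.975 = 1/39.
Likelihood ratio of a positive result = 0.9/0.02 = 45.
Target odds: 0.99 ÷ 0.01 = 99.
Require 45ⁿ ≥ 99 ÷ (1/39) = 3861.
45² = 2025 falls short of 3861 but 45³ = 91125 reaches it, so n = 3.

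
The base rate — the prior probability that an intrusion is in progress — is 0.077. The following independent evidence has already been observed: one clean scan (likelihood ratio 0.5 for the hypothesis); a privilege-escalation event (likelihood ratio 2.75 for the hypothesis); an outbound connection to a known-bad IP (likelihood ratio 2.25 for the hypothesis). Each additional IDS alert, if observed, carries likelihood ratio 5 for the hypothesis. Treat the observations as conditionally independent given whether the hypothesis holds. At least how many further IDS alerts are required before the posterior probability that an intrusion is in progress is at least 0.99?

4

Prior odds = 0.077/0.923 = 77/923.
Combined Bayes factor of the evidence already in hand = 0.5 × 2.75 × 2.25 = 3.09375.
Odds after that evidence = (77/923) × 3.09375 = 7623/29536.
Target odds = 0.99/0.01 = 99.
Need 5ⁿ ≥ 99 ÷ (7623/29536) = 29536/77.
5³ = 125 falls short of 29536/77 but 5⁴ = 625 reaches it, so n = 4.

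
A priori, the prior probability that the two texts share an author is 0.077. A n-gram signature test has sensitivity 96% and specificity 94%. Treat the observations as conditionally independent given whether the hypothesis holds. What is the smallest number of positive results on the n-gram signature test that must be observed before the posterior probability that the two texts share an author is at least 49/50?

3

Prior odds = 0.077/0.923 = 77/923.
False-positive rate = 1 − 0.94 = 0.06; likelihood ratio of a positive = 0.96/0.06 = 16.
Target posterior odds = 0.98/0.02 = 49.
Require 16ⁿ ≥ 49 ÷ (77/923) = 6461/11.
16² = 256 falls short of 6461/11 but 16³ = 4096 reaches it, so n = 3.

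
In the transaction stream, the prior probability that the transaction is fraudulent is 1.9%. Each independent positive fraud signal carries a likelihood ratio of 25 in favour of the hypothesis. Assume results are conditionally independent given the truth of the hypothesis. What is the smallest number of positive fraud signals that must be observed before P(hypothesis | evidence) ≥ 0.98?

3

Prior odds: 0.019 ÷ 0.981 = 19/981.
Likelihood ratio per positive fraud signal = 25.
Target posterior odds = 0.98/0.02 = 49.
Need (19/981) × 25ⁿ ≥ 49, i.e. 25ⁿ ≥ 48069/19.
25² = 625 falls short of 48069/19 but 25³ = 15625 reaches it, so n = 3.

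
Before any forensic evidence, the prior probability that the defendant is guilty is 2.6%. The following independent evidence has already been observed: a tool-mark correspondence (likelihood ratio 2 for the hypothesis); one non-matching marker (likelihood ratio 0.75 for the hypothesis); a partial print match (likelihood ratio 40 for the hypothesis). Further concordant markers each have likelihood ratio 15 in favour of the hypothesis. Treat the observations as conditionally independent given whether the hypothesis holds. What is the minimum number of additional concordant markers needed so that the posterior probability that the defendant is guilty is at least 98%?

2

Prior odds = 0.026/0.974 = 13/487.
Combined Bayes factor of the evidence already in hand = 2 × 0.75 × 40 = 60.
Odds after that evidence = (13/487) × 60 = 780/487.
Target odds = 0.98/0.02 = 49.
Need 15ⁿ ≥ 49 ÷ (780/487) = 23863/780.
15¹ = 15 falls short of 23863/780 but 15² = 225 reaches it, so n = 2.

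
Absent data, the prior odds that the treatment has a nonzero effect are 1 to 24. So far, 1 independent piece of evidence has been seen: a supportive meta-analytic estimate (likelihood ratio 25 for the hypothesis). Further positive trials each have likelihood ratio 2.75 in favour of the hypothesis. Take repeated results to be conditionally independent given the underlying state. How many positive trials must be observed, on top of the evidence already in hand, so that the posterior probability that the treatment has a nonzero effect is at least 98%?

4

Prior odds = 1/24.
Bayes factor of the evidence already in hand = 25.
Odds after that evidence = (1/24) × 25 = 25/24.
Target odds = 0.98/0.02 = 49.
Need 2.75ⁿ ≥ 49 ÷ (25/24) = 47.04.
2.75³ = 20.796875 falls short of 47.04 but 2.75⁴ = 57.19140625 reaches it, so n = 4.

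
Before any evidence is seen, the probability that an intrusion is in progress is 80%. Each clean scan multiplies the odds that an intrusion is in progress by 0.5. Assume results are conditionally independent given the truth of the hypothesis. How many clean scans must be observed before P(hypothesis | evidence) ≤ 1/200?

10

Prior odds = 0.8/0.2 = 4.
Likelihood ratio per clean scan = 0.5.
Target posterior odds = 0.005/0.995 = 1/199.
Need 4 × 0.5ⁿ ≤ 1/199, i.e. 0.5ⁿ ≤ 1/796.
0.5⁹ = 0.001953125 is still above 1/796 but 0.5¹⁰ = 1/1024 is at or below it, so n = 10.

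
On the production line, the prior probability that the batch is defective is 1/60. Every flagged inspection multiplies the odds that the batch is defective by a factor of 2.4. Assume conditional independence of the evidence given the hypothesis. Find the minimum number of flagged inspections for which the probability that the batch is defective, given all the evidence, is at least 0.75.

6

Prior odds = (1/60)/(59/60) = 1/59.
Likelihood ratio per flagged inspection = 2.4.
Target posterior odds = 0.75/0.25 = 3.
Need (1/59) × 2.4ⁿ ≥ 3, i.e. 2.4ⁿ ≥ 177.
2.4⁵ = 79.62624 falls short of 177 but 2.4⁶ = 2985984/15625 reaches it, so n = 6.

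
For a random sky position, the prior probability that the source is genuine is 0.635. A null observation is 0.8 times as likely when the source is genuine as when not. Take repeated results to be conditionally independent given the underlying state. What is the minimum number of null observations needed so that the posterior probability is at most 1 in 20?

Prior odds = 0.635/0.365 = 127/73.
Likelihood ratio per null observation = 0.8.
Target posterior odds = 0.05/0.95 = 1/19.
Require 0.8ⁿ ≤ 1/19 ÷ (127/73) = 73/2413.
0.8¹⁵ ≈0.0351844 is still above 73/2413 but 0.8¹⁶ ≈0.0281475 is at or below it, so n = 16.

16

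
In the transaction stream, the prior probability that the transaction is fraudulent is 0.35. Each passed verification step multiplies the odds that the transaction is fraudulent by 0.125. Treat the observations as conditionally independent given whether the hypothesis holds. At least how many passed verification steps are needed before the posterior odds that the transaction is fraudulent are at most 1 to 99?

2

Prior odds: 0.35 ÷ 0.65 = 7/13.
Likelihood ratio per passed verification step = 0.125.
Target odds = 1/99.
Require 0.125ⁿ ≤ 1/99 ÷ (7/13) = 13/693.
0.125¹ = 0.125 is still above 13/693 but 0.125² = 0.015625 is at or below it, so n = 2.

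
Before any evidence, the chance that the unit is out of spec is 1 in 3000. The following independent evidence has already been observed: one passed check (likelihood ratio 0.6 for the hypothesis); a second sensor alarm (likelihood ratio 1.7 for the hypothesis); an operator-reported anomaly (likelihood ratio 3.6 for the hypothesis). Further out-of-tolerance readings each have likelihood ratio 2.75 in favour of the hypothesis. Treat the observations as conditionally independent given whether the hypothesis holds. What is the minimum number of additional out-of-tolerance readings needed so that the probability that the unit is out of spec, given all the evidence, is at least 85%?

9

Prior odds = (1/3000)/(2999/3000) = 1/2999.
Combined Bayes factor of the evidence already in hand = 0.6 × 1.7 × 3.6 = 3.672.
Odds after that evidence = (1/2999) × 3.672 = 459/374875.
Target odds = 0.85/0.15 = 17/3.
Need 2.75ⁿ ≥ 17/3 ÷ (459/374875) = 374875/81.
2.75⁸ = 214358881/65536 falls short of 374875/81 but 2.75⁹ ≈8994.86 reaches it, so n = 9.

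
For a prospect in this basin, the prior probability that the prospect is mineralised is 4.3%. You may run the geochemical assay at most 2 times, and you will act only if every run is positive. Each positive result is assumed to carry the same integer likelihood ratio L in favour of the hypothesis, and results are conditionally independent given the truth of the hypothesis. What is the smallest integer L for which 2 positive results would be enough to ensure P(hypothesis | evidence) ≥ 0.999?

150

Prior odds = 0.043/0.957 = 43/957.
Target odds = 0.999/0.001 = 999.
Need L² ≥ 999 ÷ (43/957) = 956043/43.
149² = 22201 < 956043/43 ≤ 22500 = 150², so L = 150.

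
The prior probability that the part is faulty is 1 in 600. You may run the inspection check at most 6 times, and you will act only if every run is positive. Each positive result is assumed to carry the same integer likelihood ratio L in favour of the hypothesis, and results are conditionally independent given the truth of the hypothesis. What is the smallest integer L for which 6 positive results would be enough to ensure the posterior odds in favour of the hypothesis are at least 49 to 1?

6

Prior odds = (1/600)/(599/600) = 1/599.
Target odds = 49.
Need L⁶ ≥ 49 ÷ (1/599) = 29351.
5⁶ = 15625 < 29351 ≤ 46656 = 6⁶, so L = 6.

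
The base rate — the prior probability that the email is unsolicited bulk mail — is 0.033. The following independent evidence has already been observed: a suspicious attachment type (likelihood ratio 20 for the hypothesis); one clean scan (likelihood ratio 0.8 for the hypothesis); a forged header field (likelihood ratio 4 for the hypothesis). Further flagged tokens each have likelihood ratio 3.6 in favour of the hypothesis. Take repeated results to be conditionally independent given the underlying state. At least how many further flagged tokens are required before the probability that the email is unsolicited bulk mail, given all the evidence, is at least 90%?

Prior odds = 0.033/0.967 = 33/967.
Combined Bayes factor of the evidence already in hand = 20 × 0.8 × 4 = 64.
Odds after that evidence = (33/967) × 64 = 2112/967.
Target odds = 0.9/0.1 = 9.
Need 3.6ⁿ ≥ 9 ÷ (2112/967) = 2901/704.
3.6¹ = 3.6 falls short of 2901/704 but 3.6² = 12.96 reaches it, so n = 2.

2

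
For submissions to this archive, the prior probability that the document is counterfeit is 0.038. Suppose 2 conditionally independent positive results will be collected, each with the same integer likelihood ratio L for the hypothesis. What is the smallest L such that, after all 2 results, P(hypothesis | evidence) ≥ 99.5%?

71

Prior odds = 0.038/0.962 = 19/481.
Target odds = 0.995/0.005 = 199.
Need L² ≥ 199 ÷ (19/481) = 95719/19.
70² = 4900 < 95719/19 ≤ 5041 = 71², so L = 71.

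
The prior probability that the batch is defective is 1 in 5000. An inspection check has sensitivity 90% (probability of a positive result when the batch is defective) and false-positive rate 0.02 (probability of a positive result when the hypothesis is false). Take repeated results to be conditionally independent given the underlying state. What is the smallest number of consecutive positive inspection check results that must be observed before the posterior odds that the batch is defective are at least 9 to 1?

3

Prior odds: 0.0002 ÷ 0.9998 = 1/4999.
Likelihood ratio of a positive result = 0.9/0.02 = 45.
Target odds = 9.
Need (1/4999) × 45ⁿ ≥ 9, i.e. 45ⁿ ≥ 44991.
45² = 2025 falls short of 44991 but 45³ = 91125 reaches it, so n = 3.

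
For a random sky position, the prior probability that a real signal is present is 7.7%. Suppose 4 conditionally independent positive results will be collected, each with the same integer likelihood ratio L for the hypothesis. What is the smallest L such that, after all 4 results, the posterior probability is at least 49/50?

Prior odds = 0.077/0.923 = 77/923.
Target odds = 0.98/0.02 = 49.
Need L⁴ ≥ 49 ÷ (77/923) = 6461/11.
4⁴ = 256 < 6461/11 ≤ 625 = 5⁴, so L = 5.

5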